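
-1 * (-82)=82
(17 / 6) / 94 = 17 / 564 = 0.03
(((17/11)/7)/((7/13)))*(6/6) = 221/539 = 0.41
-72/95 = -0.76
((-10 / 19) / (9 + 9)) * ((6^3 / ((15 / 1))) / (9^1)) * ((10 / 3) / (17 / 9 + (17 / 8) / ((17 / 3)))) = -640 / 9291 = -0.07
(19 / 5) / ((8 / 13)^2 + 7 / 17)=54587 / 11355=4.81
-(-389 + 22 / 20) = 3879 / 10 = 387.90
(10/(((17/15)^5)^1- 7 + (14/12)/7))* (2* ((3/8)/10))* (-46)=2278125/327757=6.95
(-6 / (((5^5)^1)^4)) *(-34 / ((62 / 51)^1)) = 5202 / 2956390380859375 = 0.00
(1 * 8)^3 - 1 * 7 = 505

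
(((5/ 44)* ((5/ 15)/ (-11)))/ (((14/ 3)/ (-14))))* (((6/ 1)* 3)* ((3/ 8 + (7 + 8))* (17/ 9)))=10455/ 1936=5.40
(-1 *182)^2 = 33124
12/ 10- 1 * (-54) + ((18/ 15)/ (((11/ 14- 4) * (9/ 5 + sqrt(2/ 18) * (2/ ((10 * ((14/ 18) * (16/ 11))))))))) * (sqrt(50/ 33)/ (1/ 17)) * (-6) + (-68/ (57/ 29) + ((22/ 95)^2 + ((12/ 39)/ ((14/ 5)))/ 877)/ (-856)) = 19054303709383/ 924811496700 + 106624 * sqrt(66)/ 34353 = 45.82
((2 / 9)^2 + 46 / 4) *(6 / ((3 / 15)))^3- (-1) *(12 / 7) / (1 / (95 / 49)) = 320879920 / 1029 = 311836.66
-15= -15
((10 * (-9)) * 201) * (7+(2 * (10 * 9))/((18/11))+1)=-2134620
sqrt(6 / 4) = sqrt(6) / 2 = 1.22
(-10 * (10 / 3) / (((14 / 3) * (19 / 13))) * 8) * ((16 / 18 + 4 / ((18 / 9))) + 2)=-228800 / 1197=-191.14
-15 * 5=-75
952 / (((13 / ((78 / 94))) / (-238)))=-679728 / 47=-14462.30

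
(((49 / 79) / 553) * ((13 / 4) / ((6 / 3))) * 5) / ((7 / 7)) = 455 / 49928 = 0.01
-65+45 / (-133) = -8690 / 133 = -65.34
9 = 9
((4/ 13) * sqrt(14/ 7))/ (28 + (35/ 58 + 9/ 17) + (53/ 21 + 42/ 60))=207060 * sqrt(2)/ 21774259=0.01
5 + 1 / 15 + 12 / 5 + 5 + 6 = 277 / 15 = 18.47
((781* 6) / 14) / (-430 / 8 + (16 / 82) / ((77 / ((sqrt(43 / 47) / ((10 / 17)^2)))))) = -1959888133087500 / 314728082607781-244307421600* sqrt(2021) / 13533307552134583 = -6.23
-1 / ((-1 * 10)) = 1 / 10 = 0.10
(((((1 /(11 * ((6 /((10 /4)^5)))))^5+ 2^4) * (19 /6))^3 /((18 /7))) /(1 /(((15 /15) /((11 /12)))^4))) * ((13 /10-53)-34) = -37596195783255942322998186937050828827594987136795851763361873 /2036951650514960956881809054380791799591390898332631040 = -18457087.96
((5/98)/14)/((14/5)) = 25/19208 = 0.00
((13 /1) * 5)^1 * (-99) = -6435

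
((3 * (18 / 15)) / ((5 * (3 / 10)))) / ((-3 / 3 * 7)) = -12 / 35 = -0.34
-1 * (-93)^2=-8649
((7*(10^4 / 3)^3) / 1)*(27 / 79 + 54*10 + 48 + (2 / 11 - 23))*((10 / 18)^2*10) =860020000000000000000 / 1900503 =452522305936901.97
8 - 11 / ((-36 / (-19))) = 79 / 36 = 2.19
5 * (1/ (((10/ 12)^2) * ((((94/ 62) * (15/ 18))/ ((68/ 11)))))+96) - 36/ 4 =6543003/ 12925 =506.23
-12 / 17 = -0.71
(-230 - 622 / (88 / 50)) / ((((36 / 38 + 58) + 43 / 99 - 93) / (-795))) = -1744854075 / 126472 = -13796.37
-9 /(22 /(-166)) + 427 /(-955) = 708688 /10505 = 67.46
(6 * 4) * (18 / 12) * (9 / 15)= 108 / 5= 21.60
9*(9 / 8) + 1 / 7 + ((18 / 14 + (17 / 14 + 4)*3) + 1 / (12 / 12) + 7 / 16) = 3207 / 112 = 28.63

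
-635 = -635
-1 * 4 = -4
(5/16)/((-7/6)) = -15/56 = -0.27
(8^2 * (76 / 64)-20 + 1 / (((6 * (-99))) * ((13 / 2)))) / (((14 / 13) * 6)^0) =216215 / 3861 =56.00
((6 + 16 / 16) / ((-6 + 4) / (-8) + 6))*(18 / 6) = 84 / 25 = 3.36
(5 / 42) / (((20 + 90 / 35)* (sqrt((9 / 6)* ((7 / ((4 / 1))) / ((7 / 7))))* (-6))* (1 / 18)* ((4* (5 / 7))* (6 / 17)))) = -0.01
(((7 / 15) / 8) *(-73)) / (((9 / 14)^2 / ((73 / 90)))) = -1827847 / 218700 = -8.36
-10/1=-10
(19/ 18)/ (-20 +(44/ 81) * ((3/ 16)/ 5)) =-570/ 10789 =-0.05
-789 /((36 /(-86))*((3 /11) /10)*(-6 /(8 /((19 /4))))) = -9951920 /513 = -19399.45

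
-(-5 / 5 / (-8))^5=-0.00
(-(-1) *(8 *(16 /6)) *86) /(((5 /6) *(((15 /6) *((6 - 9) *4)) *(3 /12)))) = -22016 /75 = -293.55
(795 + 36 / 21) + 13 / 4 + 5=804.96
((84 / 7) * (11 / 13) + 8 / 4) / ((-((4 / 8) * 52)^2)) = -79 / 4394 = -0.02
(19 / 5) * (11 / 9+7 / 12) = 247 / 36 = 6.86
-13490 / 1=-13490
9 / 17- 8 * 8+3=-1028 / 17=-60.47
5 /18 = 0.28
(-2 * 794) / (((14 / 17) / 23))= -310454 / 7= -44350.57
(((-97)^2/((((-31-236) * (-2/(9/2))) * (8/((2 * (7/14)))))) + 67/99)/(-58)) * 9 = -102941/62656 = -1.64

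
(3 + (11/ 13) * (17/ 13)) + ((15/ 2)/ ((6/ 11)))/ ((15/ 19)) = 43649/ 2028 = 21.52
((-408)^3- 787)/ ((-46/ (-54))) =-1833788673/ 23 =-79729942.30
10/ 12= 5/ 6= 0.83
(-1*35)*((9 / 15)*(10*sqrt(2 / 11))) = -210*sqrt(22) / 11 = -89.54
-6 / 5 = -1.20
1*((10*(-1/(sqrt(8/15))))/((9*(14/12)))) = -5*sqrt(30)/21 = -1.30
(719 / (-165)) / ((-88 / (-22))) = -719 / 660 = -1.09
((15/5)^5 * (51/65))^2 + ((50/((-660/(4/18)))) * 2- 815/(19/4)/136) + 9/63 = 206265283732091/5674318650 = 36350.67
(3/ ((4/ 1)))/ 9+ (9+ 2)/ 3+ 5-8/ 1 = 3/ 4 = 0.75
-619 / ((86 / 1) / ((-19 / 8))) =11761 / 688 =17.09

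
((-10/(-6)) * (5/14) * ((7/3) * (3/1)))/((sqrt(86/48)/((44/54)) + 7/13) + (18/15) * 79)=19495762000/445954588269 - 6971250 * sqrt(258)/148651529423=0.04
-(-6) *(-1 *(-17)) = 102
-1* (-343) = 343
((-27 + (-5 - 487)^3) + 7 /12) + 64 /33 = -5240202549 /44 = -119095512.48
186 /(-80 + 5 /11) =-2046 /875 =-2.34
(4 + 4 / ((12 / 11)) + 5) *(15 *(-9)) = -1710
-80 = -80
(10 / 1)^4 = 10000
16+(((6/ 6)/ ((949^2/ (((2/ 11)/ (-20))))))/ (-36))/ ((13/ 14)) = 370903515847/ 23181469740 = 16.00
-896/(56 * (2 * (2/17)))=-68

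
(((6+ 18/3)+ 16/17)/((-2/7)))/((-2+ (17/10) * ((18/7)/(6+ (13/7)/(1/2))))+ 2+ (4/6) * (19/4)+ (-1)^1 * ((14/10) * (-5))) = -6600/1547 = -4.27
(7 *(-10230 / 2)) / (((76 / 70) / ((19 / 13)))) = -1253175 / 26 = -48199.04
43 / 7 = 6.14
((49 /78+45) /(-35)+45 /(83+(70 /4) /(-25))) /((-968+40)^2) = -1700557 /1934899599360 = -0.00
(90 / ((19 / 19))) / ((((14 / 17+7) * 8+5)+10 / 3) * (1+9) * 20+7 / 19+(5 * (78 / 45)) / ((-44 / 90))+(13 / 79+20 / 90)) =227356470 / 35789297639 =0.01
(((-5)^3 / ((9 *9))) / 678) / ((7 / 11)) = -0.00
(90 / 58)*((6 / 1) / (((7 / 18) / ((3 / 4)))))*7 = 3645 / 29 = 125.69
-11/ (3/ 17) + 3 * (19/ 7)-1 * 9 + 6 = -1201/ 21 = -57.19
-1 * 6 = -6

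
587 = 587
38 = 38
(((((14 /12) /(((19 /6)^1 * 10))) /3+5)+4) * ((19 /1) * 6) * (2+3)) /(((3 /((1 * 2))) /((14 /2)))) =71918 /3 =23972.67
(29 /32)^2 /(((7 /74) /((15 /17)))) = 466755 /60928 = 7.66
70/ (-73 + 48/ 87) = -2030/ 2101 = -0.97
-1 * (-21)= 21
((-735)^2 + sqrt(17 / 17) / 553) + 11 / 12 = 540225.92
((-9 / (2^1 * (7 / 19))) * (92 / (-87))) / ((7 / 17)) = 31.37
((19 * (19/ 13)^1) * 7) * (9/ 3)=7581/ 13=583.15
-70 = -70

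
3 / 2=1.50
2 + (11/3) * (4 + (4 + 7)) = 57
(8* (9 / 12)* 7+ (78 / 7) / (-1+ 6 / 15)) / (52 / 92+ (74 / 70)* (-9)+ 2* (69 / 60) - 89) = -7544 / 30799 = -0.24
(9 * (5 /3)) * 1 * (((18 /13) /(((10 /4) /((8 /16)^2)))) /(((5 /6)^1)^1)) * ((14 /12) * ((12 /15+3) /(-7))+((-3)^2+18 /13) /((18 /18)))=102681 /4225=24.30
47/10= 4.70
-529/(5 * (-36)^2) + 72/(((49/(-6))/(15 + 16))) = -86806081/317520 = -273.39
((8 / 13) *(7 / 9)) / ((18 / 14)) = 392 / 1053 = 0.37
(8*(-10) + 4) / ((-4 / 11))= 209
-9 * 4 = -36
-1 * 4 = -4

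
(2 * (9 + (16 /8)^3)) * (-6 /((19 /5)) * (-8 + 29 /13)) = 76500 /247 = 309.72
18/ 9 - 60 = -58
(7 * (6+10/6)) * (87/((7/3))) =2001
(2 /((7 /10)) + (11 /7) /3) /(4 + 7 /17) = 1207 /1575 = 0.77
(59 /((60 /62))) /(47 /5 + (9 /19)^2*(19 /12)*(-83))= -69502 /22899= -3.04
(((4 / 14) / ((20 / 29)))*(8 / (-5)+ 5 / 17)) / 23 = -3219 / 136850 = -0.02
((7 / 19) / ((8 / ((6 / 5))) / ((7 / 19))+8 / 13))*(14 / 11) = 13377 / 533786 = 0.03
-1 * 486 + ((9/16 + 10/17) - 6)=-133511/272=-490.85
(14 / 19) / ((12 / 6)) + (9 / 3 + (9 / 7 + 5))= 1284 / 133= 9.65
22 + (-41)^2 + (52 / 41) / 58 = 2024893 / 1189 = 1703.02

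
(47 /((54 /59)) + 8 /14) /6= 8.65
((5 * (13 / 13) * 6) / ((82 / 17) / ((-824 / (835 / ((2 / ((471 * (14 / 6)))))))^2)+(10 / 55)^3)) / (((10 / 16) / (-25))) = -12290551961600 / 15318244424550649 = -0.00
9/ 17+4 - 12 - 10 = -297/ 17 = -17.47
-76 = -76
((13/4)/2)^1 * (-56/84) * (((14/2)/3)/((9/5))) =-455/324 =-1.40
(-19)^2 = 361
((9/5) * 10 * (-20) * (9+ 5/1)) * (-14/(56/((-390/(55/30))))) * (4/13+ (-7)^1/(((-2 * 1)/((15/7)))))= -2092745.45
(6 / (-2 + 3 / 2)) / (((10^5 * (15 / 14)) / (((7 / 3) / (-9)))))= 49 / 1687500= 0.00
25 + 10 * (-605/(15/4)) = -4765/3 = -1588.33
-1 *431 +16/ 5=-2139/ 5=-427.80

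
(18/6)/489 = 0.01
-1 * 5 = -5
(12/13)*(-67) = -61.85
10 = 10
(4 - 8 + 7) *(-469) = -1407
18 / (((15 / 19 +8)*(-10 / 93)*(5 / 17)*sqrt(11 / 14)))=-270351*sqrt(154) / 45925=-73.05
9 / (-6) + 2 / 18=-25 / 18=-1.39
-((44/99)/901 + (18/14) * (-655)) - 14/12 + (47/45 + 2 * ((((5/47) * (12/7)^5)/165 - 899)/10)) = 31107164253521/46973917914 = 662.22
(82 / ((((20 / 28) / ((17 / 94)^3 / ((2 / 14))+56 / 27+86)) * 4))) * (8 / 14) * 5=81018349669 / 11212884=7225.47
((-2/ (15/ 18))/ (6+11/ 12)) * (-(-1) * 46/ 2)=-3312/ 415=-7.98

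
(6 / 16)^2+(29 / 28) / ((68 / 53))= 0.95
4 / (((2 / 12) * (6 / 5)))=20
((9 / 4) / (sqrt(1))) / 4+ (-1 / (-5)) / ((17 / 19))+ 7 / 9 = 19141 / 12240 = 1.56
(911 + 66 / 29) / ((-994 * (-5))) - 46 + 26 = -571223 / 28826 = -19.82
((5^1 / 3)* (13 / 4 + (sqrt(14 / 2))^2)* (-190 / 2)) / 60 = -3895 / 144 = -27.05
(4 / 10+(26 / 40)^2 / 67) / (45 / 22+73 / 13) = 1557127 / 29359400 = 0.05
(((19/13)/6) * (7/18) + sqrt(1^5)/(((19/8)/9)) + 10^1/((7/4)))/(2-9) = -1792345/1307124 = -1.37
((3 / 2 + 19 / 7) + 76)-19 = 857 / 14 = 61.21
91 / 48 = 1.90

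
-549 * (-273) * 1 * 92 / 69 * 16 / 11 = 290670.55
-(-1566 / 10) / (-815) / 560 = -783 / 2282000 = -0.00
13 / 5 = 2.60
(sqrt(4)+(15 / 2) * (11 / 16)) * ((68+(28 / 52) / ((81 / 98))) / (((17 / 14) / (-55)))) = -3186723925 / 143208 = -22252.42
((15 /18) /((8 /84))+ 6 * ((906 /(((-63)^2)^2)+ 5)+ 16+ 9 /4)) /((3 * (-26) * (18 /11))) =-11417422643 /9829847664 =-1.16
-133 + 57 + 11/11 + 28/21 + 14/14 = -218/3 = -72.67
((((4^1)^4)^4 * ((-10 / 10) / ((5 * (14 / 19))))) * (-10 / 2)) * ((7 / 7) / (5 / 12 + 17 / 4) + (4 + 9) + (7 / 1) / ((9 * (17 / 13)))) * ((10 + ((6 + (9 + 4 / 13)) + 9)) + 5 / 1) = 44051410454577152 / 13923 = 3163930938344.98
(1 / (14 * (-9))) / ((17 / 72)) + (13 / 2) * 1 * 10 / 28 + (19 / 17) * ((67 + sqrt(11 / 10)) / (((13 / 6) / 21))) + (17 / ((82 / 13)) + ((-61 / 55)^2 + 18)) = 1197 * sqrt(110) / 1105 + 575596820943 / 767466700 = 761.36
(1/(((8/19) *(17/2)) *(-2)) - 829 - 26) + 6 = -115483/136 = -849.14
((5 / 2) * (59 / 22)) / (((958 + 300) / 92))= 6785 / 13838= 0.49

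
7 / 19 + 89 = 1698 / 19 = 89.37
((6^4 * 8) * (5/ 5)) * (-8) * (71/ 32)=-184032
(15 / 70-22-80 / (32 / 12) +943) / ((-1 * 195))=-4159 / 910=-4.57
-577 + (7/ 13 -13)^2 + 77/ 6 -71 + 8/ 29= -14103143/ 29406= -479.60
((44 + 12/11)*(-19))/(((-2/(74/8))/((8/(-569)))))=-55.71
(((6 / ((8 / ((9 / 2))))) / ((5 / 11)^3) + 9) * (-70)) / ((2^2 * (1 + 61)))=-12.68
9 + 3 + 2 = 14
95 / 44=2.16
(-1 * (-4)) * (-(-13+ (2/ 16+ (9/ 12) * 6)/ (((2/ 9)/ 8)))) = -614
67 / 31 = 2.16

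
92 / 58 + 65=1931 / 29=66.59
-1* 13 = -13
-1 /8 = -0.12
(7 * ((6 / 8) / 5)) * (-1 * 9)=-9.45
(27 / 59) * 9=243 / 59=4.12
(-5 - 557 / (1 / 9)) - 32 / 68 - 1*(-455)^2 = -3604739 / 17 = -212043.47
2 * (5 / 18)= 5 / 9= 0.56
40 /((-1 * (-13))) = 40 /13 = 3.08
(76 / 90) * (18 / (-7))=-76 / 35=-2.17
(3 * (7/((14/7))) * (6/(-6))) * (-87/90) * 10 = 203/2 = 101.50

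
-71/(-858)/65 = 71/55770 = 0.00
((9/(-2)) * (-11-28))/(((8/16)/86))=30186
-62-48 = -110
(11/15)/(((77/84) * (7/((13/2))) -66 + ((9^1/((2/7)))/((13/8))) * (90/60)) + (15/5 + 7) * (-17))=-286/80315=-0.00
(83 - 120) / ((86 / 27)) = -999 / 86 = -11.62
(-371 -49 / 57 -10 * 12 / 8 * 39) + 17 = -53572 / 57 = -939.86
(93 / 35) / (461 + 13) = 0.01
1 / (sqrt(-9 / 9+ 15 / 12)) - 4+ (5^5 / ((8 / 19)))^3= 209320068358351 / 512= 408828258512.40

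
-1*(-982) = 982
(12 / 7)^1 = 12 / 7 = 1.71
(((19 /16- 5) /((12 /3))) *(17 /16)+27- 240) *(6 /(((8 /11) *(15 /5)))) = -2410639 /4096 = -588.53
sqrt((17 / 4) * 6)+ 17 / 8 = 7.17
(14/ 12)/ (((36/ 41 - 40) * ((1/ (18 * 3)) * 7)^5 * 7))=-116.39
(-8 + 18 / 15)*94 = -3196 / 5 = -639.20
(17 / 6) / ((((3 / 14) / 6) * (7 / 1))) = 11.33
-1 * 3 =-3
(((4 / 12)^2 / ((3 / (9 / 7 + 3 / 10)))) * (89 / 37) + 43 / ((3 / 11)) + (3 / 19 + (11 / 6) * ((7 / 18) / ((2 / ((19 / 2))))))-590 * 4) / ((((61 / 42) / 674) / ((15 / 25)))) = -212858461097 / 347700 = -612189.99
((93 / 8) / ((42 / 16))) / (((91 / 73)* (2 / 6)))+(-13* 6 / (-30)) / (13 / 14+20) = 10061819 / 933205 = 10.78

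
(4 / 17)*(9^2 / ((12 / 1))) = 27 / 17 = 1.59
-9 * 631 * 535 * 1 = -3038265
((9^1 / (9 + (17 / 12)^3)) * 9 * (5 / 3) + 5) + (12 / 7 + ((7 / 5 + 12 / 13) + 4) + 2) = 49232786 / 1862315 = 26.44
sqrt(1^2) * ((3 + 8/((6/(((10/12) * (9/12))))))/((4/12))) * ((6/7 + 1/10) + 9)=16031/140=114.51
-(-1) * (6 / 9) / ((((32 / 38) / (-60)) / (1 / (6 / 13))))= -1235 / 12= -102.92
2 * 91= 182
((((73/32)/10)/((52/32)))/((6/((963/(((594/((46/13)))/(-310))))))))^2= 31016467593049/17915287104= 1731.28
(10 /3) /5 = 2 /3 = 0.67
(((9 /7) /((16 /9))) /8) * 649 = 52569 /896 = 58.67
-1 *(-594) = 594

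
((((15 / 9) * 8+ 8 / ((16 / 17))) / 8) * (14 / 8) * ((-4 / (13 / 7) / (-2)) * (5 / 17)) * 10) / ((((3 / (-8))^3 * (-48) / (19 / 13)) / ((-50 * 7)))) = -2134317500 / 698139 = -3057.15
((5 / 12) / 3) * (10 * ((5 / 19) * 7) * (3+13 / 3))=9625 / 513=18.76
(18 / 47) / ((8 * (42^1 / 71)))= 213 / 2632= 0.08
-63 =-63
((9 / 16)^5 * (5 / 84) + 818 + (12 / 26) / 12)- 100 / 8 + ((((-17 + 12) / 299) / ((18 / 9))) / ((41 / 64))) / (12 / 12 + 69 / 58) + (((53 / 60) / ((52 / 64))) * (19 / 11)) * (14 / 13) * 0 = 36821509246317331 / 45710577762304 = 805.54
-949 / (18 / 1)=-949 / 18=-52.72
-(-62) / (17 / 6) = 372 / 17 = 21.88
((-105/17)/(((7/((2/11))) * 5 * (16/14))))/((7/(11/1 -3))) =-6/187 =-0.03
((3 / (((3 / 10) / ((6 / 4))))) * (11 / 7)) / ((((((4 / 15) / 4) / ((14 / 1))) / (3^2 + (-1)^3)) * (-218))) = -19800 / 109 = -181.65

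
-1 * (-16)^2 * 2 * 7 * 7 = -25088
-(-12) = 12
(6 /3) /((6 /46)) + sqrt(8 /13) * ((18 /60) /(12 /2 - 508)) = 15.33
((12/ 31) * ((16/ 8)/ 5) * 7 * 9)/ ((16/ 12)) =7.32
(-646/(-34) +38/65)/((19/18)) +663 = 44301/65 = 681.55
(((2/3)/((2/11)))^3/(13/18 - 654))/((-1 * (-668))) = -121/1071138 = -0.00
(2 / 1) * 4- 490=-482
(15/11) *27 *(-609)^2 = 13655164.09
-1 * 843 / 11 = -843 / 11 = -76.64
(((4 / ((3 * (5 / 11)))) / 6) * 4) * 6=176 / 15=11.73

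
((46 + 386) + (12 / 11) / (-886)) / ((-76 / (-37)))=38944905 / 185174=210.32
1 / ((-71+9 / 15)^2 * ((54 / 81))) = 75 / 247808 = 0.00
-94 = -94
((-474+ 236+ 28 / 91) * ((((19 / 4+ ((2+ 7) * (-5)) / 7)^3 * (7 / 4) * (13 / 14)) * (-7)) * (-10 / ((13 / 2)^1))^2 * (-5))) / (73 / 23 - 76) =-18446751525 / 8877232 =-2077.98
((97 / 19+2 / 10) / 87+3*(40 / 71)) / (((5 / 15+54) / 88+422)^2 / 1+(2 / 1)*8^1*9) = 0.00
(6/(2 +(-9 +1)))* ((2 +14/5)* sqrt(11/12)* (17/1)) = -68* sqrt(33)/5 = -78.13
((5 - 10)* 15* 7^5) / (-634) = 1260525 / 634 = 1988.21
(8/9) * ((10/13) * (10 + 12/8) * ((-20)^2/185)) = 73600/4329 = 17.00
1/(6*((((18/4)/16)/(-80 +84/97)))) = -122816/2619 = -46.89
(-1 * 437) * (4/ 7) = -1748/ 7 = -249.71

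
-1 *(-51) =51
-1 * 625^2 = -390625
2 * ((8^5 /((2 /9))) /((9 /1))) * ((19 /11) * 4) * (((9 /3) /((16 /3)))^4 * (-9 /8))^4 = 230995643722081647219 /6341068275337658368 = 36.43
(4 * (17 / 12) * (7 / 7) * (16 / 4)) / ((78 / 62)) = 2108 / 117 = 18.02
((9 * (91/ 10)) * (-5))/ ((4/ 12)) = -2457/ 2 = -1228.50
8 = 8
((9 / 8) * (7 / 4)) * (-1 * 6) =-11.81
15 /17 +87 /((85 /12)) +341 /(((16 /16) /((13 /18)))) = 396947 /1530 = 259.44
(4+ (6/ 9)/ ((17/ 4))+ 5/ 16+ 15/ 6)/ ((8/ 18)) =15.68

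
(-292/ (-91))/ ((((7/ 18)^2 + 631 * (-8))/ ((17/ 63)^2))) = -337552/ 7292707877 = -0.00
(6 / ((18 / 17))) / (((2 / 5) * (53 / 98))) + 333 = 57112 / 159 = 359.19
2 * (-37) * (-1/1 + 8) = -518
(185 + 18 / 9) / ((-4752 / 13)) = -221 / 432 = -0.51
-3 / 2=-1.50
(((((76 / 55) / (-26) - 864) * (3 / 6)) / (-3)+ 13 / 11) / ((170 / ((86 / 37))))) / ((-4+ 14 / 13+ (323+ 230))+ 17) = 6695831 / 1912757550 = 0.00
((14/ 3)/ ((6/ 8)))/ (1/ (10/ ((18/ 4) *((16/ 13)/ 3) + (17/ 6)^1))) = 2912/ 219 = 13.30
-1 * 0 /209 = 0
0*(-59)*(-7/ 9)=0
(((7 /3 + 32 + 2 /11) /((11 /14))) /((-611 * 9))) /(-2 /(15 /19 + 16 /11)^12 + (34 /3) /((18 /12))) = -903016896766614002952213621956366453 /854070682507977412178873958570641984985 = -0.00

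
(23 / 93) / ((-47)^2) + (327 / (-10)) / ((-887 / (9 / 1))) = 0.33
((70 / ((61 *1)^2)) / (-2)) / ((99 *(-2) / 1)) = 35 / 736758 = 0.00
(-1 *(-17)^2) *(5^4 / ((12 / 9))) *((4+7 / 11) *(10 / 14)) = -448630.28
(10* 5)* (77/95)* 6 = 243.16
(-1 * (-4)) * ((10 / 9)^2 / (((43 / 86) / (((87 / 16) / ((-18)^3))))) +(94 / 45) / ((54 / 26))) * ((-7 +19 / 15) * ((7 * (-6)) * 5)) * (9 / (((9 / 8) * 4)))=951212374 / 98415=9665.32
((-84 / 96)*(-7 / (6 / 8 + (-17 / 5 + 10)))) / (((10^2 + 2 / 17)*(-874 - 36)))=-17 / 1858584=-0.00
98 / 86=49 / 43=1.14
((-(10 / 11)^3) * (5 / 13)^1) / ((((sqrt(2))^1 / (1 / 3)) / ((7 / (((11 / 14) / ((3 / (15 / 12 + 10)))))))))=-196000 * sqrt(2) / 1712997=-0.16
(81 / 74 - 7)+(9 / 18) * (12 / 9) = -5.24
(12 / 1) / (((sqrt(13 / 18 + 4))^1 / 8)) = 288 * sqrt(170) / 85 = 44.18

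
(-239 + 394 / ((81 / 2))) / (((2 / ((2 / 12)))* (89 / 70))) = -649985 / 43254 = -15.03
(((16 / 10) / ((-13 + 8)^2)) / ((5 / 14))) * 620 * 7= 97216 / 125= 777.73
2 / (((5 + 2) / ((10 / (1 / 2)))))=40 / 7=5.71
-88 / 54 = -44 / 27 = -1.63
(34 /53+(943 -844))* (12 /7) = 170.81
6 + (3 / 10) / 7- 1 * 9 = -207 / 70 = -2.96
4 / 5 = 0.80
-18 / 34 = -0.53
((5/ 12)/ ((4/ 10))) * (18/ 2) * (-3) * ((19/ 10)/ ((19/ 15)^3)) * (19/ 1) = -151875/ 304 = -499.59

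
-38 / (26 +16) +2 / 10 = -74 / 105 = -0.70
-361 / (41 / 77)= -27797 / 41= -677.98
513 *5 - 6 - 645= 1914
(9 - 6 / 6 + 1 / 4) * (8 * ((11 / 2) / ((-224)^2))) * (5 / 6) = 605 / 100352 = 0.01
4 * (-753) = -3012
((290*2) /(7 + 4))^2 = 336400 /121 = 2780.17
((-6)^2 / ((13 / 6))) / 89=216 / 1157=0.19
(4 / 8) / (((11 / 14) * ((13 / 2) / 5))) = 70 / 143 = 0.49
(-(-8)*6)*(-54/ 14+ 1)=-960/ 7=-137.14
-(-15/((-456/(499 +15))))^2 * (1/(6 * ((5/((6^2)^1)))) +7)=-13540045/5776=-2344.19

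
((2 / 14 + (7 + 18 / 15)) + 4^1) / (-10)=-216 / 175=-1.23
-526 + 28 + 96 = -402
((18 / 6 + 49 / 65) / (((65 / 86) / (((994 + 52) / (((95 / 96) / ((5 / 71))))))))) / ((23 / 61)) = 128534889984 / 131089075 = 980.52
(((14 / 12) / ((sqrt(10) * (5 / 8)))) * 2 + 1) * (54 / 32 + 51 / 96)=71 / 32 + 497 * sqrt(10) / 600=4.84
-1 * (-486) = 486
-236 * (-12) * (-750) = -2124000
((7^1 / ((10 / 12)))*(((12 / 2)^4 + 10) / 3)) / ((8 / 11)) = 50281 / 10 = 5028.10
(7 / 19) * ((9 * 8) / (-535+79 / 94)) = -752 / 15143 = -0.05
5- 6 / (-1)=11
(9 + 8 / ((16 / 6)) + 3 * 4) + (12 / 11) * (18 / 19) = 5232 / 209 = 25.03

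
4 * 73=292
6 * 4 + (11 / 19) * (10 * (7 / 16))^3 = 72.48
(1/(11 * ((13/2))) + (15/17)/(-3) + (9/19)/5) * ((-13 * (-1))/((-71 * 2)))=21408/1261315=0.02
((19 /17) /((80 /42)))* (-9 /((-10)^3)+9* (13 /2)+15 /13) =309471183 /8840000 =35.01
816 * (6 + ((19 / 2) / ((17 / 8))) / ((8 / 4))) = 6720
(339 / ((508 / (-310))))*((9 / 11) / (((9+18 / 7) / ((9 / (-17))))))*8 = 61.95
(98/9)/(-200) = -0.05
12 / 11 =1.09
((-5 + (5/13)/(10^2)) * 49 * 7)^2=198521040249/67600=2936701.78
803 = 803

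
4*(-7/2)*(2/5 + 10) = -728/5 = -145.60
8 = 8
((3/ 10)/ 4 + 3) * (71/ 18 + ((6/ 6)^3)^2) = 3649/ 240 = 15.20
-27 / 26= -1.04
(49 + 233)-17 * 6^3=-3390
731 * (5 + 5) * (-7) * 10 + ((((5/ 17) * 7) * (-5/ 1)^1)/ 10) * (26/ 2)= -17398255/ 34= -511713.38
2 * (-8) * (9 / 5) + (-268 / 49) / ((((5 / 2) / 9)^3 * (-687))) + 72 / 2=10619892 / 1402625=7.57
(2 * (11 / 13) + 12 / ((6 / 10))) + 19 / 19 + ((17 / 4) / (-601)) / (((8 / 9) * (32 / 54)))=90721337 / 4000256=22.68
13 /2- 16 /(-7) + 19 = 389 /14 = 27.79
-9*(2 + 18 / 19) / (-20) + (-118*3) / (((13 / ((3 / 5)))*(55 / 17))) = -252936 / 67925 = -3.72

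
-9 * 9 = -81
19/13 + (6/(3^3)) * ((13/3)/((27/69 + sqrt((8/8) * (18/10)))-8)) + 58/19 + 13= 8599984589/494719758-6877 * sqrt(5)/667638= 17.36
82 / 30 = 41 / 15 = 2.73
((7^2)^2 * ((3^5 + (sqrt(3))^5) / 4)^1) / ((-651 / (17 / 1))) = -472311 / 124 - 17493 * sqrt(3) / 124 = -4053.30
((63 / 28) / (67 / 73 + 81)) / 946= 657 / 22628320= 0.00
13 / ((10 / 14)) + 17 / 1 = 176 / 5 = 35.20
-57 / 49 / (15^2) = -19 / 3675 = -0.01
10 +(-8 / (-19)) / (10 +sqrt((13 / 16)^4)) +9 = 987217 / 51851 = 19.04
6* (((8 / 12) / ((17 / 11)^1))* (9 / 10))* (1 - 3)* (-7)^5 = 6655572 / 85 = 78300.85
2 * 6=12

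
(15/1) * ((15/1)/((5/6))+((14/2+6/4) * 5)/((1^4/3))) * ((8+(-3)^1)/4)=21825/8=2728.12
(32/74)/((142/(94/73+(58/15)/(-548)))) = 1536892/394089405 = 0.00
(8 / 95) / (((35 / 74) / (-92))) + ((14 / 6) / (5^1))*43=36773 / 9975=3.69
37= 37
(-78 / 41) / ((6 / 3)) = -39 / 41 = -0.95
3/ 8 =0.38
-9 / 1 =-9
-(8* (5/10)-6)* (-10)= -20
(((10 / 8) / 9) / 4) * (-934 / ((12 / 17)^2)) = -674815 / 10368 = -65.09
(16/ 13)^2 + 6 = 7.51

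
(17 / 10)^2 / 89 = 289 / 8900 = 0.03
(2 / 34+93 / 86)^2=2778889 / 2137444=1.30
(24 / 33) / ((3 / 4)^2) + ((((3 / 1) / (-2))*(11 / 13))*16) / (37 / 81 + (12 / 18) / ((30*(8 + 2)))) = -9341584 / 217503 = -42.95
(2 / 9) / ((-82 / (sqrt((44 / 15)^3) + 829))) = -829 / 369 -88 * sqrt(165) / 83025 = -2.26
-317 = -317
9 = 9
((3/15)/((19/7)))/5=7/475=0.01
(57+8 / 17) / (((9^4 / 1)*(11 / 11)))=977 / 111537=0.01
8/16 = 0.50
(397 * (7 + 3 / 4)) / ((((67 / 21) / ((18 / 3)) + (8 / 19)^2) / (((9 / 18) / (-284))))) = -279898101 / 36637136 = -7.64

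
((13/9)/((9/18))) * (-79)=-2054/9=-228.22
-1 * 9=-9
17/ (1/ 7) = 119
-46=-46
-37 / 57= -0.65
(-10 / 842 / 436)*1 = -5 / 183556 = -0.00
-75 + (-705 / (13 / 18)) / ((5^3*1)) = -26913 / 325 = -82.81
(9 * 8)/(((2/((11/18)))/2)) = 44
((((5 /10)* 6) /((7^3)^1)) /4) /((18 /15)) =5 /2744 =0.00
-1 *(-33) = 33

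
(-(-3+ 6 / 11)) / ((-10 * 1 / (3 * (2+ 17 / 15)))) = -1269 / 550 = -2.31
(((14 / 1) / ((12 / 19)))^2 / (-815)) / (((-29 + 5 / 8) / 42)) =495292 / 555015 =0.89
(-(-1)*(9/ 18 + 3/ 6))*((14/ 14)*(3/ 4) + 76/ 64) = 31/ 16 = 1.94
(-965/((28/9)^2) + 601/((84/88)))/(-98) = -1246369/230496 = -5.41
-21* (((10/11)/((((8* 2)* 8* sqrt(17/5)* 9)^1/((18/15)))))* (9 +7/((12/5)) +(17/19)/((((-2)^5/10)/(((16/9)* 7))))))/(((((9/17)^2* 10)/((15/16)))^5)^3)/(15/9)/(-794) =19470084407396416716947763503536427343709* sqrt(85)/35561015499733271334721587995882328913096704975175680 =0.00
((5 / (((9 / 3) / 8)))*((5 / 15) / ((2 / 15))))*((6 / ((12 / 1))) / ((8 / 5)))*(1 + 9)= 625 / 6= 104.17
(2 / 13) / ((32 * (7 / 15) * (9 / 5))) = 25 / 4368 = 0.01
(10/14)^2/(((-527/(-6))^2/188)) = 169200/13608721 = 0.01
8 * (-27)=-216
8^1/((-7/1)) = -8/7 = -1.14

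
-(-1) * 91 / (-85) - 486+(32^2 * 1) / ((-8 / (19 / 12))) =-175883 / 255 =-689.74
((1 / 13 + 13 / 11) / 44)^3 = 91125 / 3892119517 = 0.00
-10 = -10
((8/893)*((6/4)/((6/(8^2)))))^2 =16384/797449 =0.02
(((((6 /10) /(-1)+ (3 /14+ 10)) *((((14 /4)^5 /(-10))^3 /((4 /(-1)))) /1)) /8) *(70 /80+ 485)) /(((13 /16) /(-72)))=-1228291148521671507 /655360000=-1874223554.26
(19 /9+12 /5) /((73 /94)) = 19082 /3285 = 5.81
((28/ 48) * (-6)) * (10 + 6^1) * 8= -448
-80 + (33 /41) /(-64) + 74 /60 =-3100751 /39360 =-78.78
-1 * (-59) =59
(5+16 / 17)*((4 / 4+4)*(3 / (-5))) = -303 / 17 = -17.82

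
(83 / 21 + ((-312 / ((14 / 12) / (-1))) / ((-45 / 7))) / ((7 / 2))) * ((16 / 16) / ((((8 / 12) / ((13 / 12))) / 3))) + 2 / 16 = -771 / 20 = -38.55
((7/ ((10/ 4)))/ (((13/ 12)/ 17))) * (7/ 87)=6664/ 1885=3.54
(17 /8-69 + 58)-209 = -1743 /8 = -217.88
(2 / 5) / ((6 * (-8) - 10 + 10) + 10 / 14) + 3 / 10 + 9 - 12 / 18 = 17129 / 1986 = 8.62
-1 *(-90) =90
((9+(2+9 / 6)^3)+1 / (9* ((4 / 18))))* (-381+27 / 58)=-9247749 / 464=-19930.49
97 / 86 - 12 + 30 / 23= -18925 / 1978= -9.57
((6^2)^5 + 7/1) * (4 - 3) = 60466183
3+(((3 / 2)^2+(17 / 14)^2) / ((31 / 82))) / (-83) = 363266 / 126077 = 2.88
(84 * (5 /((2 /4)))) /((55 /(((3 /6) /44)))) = 21 /121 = 0.17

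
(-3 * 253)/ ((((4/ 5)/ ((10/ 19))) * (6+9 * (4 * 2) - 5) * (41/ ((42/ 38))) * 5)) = -79695/ 2160946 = -0.04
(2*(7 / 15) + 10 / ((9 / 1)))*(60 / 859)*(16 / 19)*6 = 11776 / 16321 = 0.72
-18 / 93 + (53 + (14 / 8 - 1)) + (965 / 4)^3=27857702131 / 1984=14041180.51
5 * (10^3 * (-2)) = -10000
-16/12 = -1.33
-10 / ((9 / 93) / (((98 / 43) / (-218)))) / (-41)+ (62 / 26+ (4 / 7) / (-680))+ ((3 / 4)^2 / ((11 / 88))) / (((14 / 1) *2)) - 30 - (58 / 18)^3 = -528250226590661 / 8668753296840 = -60.94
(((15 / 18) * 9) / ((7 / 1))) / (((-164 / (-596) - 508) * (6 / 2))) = -745 / 1059114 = -0.00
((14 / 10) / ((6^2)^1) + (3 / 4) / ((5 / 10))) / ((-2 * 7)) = -277 / 2520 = -0.11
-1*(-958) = 958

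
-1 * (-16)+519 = 535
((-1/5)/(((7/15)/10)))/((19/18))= -540/133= -4.06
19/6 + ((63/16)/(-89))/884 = 11958563/3776448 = 3.17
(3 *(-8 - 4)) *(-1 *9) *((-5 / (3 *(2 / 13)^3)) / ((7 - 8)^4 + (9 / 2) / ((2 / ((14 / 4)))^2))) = -4745520 / 473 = -10032.81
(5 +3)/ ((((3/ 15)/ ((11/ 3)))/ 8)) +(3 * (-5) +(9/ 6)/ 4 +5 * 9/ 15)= 27881/ 24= 1161.71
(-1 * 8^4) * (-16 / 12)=16384 / 3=5461.33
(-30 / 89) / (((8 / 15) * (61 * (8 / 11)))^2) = -0.00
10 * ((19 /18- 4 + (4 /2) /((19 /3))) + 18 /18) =-2785 /171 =-16.29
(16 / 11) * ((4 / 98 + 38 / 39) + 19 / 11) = 922384 / 231231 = 3.99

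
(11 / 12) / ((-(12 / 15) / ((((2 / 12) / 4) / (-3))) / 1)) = 55 / 3456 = 0.02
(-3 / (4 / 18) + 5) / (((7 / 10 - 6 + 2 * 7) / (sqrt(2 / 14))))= -85 * sqrt(7) / 609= -0.37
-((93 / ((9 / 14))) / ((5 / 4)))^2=-3013696 / 225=-13394.20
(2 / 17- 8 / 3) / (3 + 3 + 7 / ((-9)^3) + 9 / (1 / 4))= -31590 / 520387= -0.06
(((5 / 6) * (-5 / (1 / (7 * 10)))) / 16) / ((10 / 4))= -7.29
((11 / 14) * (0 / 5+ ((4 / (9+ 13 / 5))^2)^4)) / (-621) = -550000000 / 2174571157141467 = -0.00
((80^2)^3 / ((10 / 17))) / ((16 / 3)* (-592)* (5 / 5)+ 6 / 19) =-508035072000 / 3599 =-141160064.46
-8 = -8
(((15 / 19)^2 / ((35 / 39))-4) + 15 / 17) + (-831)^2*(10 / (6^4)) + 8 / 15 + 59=83288250503 / 15465240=5385.51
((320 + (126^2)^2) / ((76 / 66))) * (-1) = -4158786984 / 19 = -218883525.47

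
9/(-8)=-9/8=-1.12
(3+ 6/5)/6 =7/10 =0.70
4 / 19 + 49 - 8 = 783 / 19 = 41.21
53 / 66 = 0.80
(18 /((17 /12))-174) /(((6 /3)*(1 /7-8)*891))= 3199 /277695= 0.01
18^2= 324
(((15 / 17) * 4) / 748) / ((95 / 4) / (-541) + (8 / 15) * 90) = 32460 / 329907083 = 0.00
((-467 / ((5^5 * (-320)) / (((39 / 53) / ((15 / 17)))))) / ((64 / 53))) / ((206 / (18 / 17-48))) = -2422329 / 32960000000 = -0.00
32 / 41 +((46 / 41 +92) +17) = 4547 / 41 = 110.90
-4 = -4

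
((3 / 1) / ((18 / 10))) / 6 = 5 / 18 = 0.28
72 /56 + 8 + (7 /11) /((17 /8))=12547 /1309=9.59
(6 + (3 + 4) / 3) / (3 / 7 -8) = -175 / 159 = -1.10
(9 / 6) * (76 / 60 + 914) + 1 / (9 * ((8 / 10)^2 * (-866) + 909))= 1095862759 / 798210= 1372.90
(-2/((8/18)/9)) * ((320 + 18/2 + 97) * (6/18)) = -5751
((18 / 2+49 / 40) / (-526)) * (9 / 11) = -3681 / 231440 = -0.02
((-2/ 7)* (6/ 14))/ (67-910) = 2/ 13769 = 0.00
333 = 333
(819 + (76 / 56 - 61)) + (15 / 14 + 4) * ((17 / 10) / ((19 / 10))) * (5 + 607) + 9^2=962219 / 266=3617.36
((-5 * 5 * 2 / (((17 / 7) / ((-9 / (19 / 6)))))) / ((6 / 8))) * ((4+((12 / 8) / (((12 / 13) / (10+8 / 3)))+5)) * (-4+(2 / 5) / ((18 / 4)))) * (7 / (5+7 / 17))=-15307600 / 1311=-11676.28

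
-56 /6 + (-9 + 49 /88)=-4693 /264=-17.78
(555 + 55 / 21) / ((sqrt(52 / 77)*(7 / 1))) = 5855*sqrt(1001) / 1911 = 96.94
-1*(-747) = 747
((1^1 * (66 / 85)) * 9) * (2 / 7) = 1188 / 595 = 2.00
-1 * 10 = -10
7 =7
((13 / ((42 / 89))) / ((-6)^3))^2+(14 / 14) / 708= 85838723 / 4855769856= 0.02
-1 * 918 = -918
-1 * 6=-6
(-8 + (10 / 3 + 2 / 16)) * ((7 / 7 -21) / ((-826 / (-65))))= 35425 / 4956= 7.15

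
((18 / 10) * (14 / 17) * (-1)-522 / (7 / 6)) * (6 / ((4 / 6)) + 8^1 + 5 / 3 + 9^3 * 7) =-2299172.12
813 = 813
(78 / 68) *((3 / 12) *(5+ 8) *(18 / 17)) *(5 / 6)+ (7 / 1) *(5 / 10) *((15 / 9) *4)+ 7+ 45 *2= 857447 / 6936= 123.62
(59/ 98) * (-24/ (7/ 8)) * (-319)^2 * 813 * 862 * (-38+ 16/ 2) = 12117797114670720/ 343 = 35328854561722.22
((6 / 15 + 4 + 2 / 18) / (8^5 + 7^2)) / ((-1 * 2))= -203 / 2953530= -0.00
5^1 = 5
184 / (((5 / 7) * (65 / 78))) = 309.12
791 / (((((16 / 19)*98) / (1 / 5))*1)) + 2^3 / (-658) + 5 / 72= 935321 / 473760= 1.97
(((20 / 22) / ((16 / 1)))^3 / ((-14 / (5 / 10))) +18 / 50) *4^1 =171727819 / 119257600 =1.44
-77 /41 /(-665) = 11 /3895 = 0.00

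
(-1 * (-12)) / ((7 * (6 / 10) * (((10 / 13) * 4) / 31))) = 403 / 14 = 28.79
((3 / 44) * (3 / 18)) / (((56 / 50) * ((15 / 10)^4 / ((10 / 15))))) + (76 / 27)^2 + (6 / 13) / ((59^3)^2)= 243919523093363189 / 30780358633313289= 7.92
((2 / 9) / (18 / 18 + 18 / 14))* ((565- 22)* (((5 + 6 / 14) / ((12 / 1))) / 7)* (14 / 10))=3439 / 720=4.78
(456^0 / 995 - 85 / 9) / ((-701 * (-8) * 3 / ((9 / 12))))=-42283 / 100439280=-0.00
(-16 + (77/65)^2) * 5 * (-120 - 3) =8976.96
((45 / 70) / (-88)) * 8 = -9 / 154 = -0.06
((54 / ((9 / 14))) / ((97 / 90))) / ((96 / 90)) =14175 / 194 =73.07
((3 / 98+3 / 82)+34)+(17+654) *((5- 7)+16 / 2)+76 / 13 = 106189459 / 26117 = 4065.91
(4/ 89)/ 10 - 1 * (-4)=1782/ 445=4.00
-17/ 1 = -17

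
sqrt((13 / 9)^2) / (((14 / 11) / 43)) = 6149 / 126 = 48.80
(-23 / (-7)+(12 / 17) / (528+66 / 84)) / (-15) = -2895749 / 13214355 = -0.22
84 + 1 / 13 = 1093 / 13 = 84.08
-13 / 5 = -2.60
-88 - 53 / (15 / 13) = -2009 / 15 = -133.93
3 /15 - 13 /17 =-0.56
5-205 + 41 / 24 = -4759 / 24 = -198.29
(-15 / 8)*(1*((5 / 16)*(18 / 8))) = -675 / 512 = -1.32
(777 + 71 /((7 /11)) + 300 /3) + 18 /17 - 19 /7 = 117443 /119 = 986.92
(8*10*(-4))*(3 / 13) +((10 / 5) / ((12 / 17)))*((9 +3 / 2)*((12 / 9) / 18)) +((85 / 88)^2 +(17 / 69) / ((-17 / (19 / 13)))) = -4421890207 / 62517312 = -70.73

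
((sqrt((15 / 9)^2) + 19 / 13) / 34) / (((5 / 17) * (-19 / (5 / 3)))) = -61 / 2223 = -0.03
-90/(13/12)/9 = -120/13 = -9.23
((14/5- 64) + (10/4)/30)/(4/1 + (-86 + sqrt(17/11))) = 3667 * sqrt(187)/4436820 + 1653817/2218410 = 0.76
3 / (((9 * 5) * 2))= 1 / 30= 0.03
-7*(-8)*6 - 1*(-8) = 344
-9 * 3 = -27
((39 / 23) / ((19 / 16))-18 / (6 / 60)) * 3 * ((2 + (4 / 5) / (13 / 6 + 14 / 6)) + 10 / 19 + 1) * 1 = -82380004 / 41515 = -1984.34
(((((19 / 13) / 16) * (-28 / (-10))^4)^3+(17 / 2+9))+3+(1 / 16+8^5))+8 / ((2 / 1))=282945794365164669 / 8582031250000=32969.56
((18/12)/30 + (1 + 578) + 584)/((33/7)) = 162827/660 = 246.71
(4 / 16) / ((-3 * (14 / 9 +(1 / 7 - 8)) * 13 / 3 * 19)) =63 / 392236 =0.00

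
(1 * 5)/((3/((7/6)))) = 35/18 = 1.94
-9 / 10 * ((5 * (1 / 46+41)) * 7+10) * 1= -119709 / 92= -1301.18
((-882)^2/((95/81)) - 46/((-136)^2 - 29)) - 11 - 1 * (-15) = 1163646736238/1754365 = 663286.57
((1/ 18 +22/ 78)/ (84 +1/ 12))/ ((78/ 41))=3239/ 1534689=0.00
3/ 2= 1.50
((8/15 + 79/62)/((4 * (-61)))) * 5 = -1681/45384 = -0.04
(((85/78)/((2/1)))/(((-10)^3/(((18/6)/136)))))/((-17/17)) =1/83200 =0.00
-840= -840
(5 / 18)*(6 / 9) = 5 / 27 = 0.19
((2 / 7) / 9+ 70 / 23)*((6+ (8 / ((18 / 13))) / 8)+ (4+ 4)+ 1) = 630524 / 13041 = 48.35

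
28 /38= 14 /19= 0.74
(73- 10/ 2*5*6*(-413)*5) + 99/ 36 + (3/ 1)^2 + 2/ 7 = 8675381/ 28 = 309835.04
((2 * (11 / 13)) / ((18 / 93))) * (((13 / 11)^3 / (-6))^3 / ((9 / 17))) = -429890089967 / 1250140993992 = -0.34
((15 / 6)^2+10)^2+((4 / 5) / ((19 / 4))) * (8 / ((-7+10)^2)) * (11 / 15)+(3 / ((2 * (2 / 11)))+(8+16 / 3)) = 58637053 / 205200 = 285.76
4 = 4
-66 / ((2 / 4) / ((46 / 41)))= -6072 / 41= -148.10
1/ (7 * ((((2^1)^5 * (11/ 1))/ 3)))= 3/ 2464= 0.00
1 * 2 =2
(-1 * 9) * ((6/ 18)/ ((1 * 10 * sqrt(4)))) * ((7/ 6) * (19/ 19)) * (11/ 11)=-7/ 40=-0.18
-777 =-777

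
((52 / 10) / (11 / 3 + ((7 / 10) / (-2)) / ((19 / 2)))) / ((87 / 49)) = 48412 / 60001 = 0.81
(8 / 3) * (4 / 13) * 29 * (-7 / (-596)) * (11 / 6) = 8932 / 17433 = 0.51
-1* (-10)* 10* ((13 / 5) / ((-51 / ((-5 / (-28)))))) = -325 / 357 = -0.91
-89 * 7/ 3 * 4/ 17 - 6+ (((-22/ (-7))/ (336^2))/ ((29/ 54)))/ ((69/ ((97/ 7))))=-286777844207/ 5227188288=-54.86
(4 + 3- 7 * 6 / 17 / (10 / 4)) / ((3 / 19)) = 9709 / 255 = 38.07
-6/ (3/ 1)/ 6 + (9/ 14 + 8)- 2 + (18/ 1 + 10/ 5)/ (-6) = 2.98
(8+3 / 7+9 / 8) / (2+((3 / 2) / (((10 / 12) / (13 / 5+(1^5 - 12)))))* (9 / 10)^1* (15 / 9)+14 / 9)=-120375 / 240968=-0.50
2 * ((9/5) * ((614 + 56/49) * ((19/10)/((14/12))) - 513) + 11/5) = 2161016/1225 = 1764.09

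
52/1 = 52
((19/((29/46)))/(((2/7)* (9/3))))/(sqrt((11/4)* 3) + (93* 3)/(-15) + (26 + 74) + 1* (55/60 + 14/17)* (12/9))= 199835048280/475259193131-1193468850* sqrt(33)/475259193131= 0.41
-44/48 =-11/12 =-0.92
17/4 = 4.25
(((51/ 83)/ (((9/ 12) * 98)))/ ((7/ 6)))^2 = 41616/ 810483961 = 0.00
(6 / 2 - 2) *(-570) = -570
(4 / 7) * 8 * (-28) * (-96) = 12288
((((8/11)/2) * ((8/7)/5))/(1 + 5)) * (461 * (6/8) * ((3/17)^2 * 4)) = 66384/111265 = 0.60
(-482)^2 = 232324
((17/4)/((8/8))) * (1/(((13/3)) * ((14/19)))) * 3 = 2907/728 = 3.99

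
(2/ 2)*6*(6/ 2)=18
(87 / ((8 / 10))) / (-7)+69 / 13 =-10.23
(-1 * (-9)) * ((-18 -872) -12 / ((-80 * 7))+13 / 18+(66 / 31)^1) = -34651193 / 4340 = -7984.15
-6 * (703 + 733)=-8616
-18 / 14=-9 / 7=-1.29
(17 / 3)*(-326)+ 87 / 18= -3685 / 2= -1842.50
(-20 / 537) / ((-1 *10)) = 2 / 537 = 0.00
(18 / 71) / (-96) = -3 / 1136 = -0.00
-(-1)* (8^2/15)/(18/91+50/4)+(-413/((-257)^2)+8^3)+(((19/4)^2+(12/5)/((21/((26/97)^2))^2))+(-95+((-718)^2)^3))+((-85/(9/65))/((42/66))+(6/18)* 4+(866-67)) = 65317322104759537912766990553486704227/476740124619696569520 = 137008233063798099.54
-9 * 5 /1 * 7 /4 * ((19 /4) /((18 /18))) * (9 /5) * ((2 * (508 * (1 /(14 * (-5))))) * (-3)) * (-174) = 51013233 /10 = 5101323.30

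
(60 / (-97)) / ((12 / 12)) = -60 / 97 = -0.62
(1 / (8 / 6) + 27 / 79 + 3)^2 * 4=1671849 / 24964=66.97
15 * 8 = 120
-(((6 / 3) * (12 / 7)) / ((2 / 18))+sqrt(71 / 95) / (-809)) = -216 / 7+sqrt(6745) / 76855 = -30.86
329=329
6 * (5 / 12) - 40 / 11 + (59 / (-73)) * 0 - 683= -15051 / 22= -684.14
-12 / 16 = -3 / 4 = -0.75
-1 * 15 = -15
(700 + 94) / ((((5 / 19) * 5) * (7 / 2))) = 30172 / 175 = 172.41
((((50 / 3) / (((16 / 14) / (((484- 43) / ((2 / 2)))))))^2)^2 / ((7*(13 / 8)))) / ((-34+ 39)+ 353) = 62563853977734375 / 148928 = 420094636184.83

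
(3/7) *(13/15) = 13/35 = 0.37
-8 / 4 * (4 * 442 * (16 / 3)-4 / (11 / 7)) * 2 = -1244336 / 33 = -37707.15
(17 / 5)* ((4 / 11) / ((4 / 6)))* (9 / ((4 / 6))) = 25.04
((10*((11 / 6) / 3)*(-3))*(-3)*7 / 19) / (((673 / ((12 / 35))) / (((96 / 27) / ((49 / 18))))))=8448 / 626563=0.01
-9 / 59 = -0.15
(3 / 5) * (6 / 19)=18 / 95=0.19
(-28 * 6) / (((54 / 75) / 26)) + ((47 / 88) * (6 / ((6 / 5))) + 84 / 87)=-46418563 / 7656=-6063.03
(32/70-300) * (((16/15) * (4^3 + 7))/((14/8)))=-47639296/3675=-12963.07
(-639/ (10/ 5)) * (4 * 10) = -12780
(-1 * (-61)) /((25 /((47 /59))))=2867 /1475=1.94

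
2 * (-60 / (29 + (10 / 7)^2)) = -1960 / 507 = -3.87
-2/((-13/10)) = 20/13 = 1.54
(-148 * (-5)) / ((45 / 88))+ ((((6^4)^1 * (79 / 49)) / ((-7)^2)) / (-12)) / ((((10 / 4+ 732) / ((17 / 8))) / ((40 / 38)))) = 872787859484 / 603128799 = 1447.10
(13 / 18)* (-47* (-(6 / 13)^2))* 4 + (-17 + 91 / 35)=944 / 65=14.52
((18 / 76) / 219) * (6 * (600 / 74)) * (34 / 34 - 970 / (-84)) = 237150 / 359233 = 0.66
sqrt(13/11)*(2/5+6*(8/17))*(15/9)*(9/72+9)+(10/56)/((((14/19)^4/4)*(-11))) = -651605/2958032+10001*sqrt(143)/2244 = 53.07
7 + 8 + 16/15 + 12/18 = 251/15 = 16.73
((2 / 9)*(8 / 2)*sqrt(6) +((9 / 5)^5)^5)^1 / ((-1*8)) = -717897987691852588770249 / 2384185791015625000 - sqrt(6) / 9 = -301108.51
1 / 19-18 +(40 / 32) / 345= -94097 / 5244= -17.94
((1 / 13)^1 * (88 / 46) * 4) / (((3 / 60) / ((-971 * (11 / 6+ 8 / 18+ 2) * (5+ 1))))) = -263179840 / 897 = -293400.04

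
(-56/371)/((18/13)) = -52/477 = -0.11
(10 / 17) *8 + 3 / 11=931 / 187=4.98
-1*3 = -3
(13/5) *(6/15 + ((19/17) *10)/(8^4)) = 911391/870400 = 1.05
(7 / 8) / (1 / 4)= 7 / 2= 3.50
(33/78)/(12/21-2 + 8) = 77/1196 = 0.06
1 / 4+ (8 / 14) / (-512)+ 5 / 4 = 1343 / 896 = 1.50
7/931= 0.01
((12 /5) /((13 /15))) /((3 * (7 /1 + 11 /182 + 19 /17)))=2856 /25303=0.11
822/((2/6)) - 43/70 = 172577/70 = 2465.39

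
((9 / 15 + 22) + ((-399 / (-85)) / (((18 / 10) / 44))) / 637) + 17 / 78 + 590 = 28449241 / 46410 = 613.00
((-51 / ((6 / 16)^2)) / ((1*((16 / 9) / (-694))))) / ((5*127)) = 141576 / 635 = 222.95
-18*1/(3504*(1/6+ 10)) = -9/17812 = -0.00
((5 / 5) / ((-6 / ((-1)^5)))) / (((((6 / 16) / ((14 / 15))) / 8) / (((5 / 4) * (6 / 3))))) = 224 / 27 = 8.30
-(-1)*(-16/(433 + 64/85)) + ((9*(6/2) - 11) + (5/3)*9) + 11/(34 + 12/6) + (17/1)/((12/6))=52784317/1327284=39.77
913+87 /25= 22912 /25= 916.48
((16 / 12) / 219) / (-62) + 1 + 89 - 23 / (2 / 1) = 3197615 / 40734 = 78.50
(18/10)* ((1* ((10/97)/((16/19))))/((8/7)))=1197/6208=0.19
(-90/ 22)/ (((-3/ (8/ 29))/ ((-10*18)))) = -21600/ 319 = -67.71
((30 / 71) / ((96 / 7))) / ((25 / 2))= 0.00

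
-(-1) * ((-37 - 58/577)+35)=-1212/577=-2.10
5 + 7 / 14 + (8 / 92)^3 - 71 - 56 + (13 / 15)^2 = -661114679 / 5475150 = -120.75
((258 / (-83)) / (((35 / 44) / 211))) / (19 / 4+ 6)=-222816 / 2905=-76.70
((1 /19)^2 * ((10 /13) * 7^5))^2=1282.56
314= 314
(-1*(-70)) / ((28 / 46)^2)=2645 / 14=188.93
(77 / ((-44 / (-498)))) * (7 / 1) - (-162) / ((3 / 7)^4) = 21805 / 2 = 10902.50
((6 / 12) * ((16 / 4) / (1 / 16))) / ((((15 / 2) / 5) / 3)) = 64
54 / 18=3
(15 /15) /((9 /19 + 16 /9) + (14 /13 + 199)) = 2223 /449776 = 0.00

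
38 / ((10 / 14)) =53.20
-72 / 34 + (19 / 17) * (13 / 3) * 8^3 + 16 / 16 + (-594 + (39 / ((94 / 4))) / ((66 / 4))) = 49693073 / 26367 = 1884.67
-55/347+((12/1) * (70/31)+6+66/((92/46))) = 709298/10757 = 65.94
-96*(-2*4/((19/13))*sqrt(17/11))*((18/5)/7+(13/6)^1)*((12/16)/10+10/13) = 3954512*sqrt(187)/36575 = 1478.53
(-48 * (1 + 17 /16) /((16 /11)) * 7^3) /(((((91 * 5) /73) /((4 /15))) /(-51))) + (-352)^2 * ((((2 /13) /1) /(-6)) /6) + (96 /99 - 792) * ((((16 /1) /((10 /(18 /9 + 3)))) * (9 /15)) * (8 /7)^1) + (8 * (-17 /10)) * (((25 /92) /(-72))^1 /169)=24819863538919 /538738200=46070.36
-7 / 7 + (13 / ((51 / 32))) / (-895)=-46061 / 45645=-1.01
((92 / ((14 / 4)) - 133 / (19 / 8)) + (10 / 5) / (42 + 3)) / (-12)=4673 / 1890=2.47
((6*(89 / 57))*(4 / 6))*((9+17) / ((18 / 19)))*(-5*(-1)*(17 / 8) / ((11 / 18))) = 98345 / 33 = 2980.15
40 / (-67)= -0.60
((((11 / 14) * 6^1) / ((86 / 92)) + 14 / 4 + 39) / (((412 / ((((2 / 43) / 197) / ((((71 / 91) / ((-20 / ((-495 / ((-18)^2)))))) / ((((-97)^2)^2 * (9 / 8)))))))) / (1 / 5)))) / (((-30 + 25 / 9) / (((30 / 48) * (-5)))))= 24012789918574977 / 22972457597936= 1045.29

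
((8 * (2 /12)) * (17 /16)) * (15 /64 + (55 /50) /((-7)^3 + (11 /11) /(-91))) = 19626653 /59930880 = 0.33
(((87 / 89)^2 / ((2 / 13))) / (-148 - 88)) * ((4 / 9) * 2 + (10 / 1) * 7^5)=-8268835627 / 1869356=-4423.36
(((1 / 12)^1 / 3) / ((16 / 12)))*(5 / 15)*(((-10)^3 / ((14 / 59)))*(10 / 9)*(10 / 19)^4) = -2.50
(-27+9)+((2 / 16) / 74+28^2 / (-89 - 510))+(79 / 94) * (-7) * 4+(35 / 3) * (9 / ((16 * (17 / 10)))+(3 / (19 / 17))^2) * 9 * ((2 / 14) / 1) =7180143926207 / 102282776912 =70.20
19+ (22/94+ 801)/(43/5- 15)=-79857/752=-106.19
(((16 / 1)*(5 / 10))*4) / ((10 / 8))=25.60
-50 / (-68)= 25 / 34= 0.74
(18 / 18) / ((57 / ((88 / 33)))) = 8 / 171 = 0.05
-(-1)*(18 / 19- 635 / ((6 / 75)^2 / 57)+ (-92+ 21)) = -429820949 / 76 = -5655538.80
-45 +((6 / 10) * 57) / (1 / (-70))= -2439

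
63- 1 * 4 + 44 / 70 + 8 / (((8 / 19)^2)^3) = 1714992651 / 1146880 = 1495.35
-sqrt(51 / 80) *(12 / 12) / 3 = -sqrt(255) / 60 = -0.27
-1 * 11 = -11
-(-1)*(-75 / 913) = -75 / 913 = -0.08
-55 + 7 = -48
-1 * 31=-31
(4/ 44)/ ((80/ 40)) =1/ 22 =0.05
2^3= 8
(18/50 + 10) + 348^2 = 3027859/25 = 121114.36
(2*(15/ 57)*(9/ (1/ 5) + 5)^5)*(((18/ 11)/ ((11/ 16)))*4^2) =14400000000000/ 2299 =6263592866.46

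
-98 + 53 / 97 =-9453 / 97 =-97.45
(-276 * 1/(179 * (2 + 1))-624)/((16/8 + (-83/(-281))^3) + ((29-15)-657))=1240178363654/1272865643213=0.97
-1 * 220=-220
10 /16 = 5 /8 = 0.62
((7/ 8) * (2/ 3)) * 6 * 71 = 497/ 2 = 248.50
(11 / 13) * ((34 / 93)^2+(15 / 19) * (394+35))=286.69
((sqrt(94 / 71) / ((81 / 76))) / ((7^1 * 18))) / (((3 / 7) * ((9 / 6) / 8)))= 0.11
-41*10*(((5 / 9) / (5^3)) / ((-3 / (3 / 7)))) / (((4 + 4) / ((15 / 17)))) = 41 / 1428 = 0.03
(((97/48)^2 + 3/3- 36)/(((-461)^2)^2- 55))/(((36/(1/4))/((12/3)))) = -0.00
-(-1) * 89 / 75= 89 / 75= 1.19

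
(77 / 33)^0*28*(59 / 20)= 82.60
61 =61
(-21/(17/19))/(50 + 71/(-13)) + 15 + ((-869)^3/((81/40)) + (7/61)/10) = -52535802020724013/162114210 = -324066607.24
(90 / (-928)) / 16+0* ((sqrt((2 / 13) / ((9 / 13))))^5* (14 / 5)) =-45 / 7424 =-0.01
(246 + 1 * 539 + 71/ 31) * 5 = 122030/ 31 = 3936.45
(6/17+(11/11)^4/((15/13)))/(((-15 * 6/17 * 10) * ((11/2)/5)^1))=-311/14850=-0.02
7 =7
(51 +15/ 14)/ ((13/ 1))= 729/ 182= 4.01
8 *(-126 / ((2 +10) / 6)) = -504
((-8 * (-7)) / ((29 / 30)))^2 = 2822400 / 841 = 3356.00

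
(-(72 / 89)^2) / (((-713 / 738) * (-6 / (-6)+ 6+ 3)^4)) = 0.00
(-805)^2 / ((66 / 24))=2592100 / 11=235645.45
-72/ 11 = -6.55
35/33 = 1.06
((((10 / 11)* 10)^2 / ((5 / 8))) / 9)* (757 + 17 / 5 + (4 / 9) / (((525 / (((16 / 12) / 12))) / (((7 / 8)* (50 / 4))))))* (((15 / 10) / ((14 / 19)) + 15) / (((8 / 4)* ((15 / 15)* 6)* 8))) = 445145675 / 224532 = 1982.55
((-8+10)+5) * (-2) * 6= -84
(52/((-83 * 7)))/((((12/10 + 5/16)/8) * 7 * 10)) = -3328/492107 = -0.01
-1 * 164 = -164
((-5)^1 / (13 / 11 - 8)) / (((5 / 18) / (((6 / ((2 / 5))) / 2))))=99 / 5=19.80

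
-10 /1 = -10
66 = 66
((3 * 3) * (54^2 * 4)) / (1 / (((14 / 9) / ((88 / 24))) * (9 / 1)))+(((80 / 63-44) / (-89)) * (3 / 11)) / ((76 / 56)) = 22366821800 / 55803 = 400817.55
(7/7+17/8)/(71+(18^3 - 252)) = 25/45208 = 0.00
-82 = -82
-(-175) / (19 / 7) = 64.47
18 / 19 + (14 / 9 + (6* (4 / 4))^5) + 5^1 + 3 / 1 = 1331492 / 171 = 7786.50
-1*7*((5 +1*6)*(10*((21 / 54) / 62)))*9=-2695 / 62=-43.47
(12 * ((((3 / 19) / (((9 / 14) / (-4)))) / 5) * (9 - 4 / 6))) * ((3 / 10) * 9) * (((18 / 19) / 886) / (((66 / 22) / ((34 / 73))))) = -102816 / 11674379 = -0.01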